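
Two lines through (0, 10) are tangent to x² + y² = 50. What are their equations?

Write the tangent as mx − y + (10 − m·(0)) = 0 and set its distance from the centre to 5√2:
[m·(0) − (−10)]² = 50(m² + 1)
m² − 1 = 0, so m = −1 or m = 1.
With m = −1: x + y = 10. With m = 1: x − y = −10.

x + y = 10 and x − y = −10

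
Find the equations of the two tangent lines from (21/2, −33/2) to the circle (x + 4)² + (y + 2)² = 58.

A line y − (−33/2) = m(x − (21/2)) is tangent when its distance from (−4, −2) is √58:
(−29/2m − (29/2))² = 58(m² + 1)
21m² + 58m + 21 = 0, so m = −3/7 or m = −7/3.
With m = −3/7: 3x + 7y = −84. With m = −7/3: 7x + 3y = 24.

3x + 7y = −84 and 7x + 3y = 24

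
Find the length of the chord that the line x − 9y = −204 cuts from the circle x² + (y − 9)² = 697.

5√82

Express y = (204 + x)/9 and substitute into the circle:
82x² + 246x − 41328 = 0  ⟹  x² + 3x − 504 = 0
x = 21 or x = −24, giving (21, 25) and (−24, 20).
|(21, 25) − (−24, 20)| = √((45)² + (5)²) = 5√82.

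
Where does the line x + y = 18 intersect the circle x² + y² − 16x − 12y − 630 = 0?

From the line, y = −x + 18. Substituting:
2x² − 40x − 522 = 0  ⟹  x² − 20x − 261 = 0
x = 29 or x = −9, giving (29, −11) and (−9, 27).

(−9, 27) and (29, −11)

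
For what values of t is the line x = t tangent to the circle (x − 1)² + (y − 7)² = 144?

t = −11 or t = 13

For a tangent, require d(centre, line) = r = 12.
|1·1 + 0·7 − t| / √1 = 12
|t − (1)| = 12, so t = 13 or t = −11.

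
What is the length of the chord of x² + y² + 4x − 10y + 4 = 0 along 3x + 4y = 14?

10

From the line, y = (14 − 3x)/4. Substituting:
25x² + 100x − 300 = 0  ⟹  x² + 4x − 12 = 0
x = 2 or x = −6, giving (2, 2) and (−6, 8).
Chord length = distance between (2, 2) and (−6, 8) = √100 = 10.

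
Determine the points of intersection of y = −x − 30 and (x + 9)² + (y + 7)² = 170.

(−22, −8) and (−10, −20)

Express y = −x − 30 and substitute into the circle:
2x² + 64x + 440 = 0  ⟹  x² + 32x + 220 = 0
x = −10 or x = −22, giving (−10, −20) and (−22, −8).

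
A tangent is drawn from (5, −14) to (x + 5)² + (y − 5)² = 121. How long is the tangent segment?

2√85

Centre (−5, 5), r² = 121. |PO|² = (10)² + (−19)² = 461.
Power of the point: PT² = |PO|² − r² = 340, so PT = 2√85.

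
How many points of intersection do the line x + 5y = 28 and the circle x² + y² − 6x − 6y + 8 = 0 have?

Centre (3, 3), r² = 10. Distance² from centre to line = (−10)²/26 = 50/13.
Since d² < r², the line cuts the circle twice.

2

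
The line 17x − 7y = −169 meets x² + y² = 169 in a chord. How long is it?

The distance from (0, 0) to the line is 169/√338, and r² = 169.
Half the chord is √(r² − d²) = √(169/2), so the full chord is 13√2.

13√2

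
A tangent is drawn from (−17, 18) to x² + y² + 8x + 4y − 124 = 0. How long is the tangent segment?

Centre (−4, −2), r² = 144. |PO|² = (−13)² + (20)² = 569.
The tangent meets the radius at right angles, so tangent² = |PO|² − r² = 569 − 144 = 425.

5√17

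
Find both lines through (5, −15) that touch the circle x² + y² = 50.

Write the tangent as mx − y + (−15 − m·(5)) = 0 and set its distance from the centre to 5√2:
(−5m − (15))² = 50(m² + 1)
m² − 6m − 7 = 0, so m = 7 or m = −1.
Through (5, −15) these give 7x − y = 50 and x + y = −10.

7x − y = 50 and x + y = −10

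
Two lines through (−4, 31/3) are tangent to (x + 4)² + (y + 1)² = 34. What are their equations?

5x + 3y = 11 and 5x − 3y = −51

Write the tangent as mx − y + (31/3 − m·(−4)) = 0 and set its distance from the centre to √34:
(0m − (−34/3))² = 34(m² + 1)
9m² − 25 = 0, so m = −5/3 or m = 5/3.
Through (−4, 31/3) these give 5x + 3y = 11 and 5x − 3y = −51.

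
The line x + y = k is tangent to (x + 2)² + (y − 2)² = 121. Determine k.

k = ±11√2

Tangency holds when the distance from the centre (−2, 2) to the line equals the radius 11:
|1·(−2) + 1·2 − k| / √2 = 11
|k| = 11√2.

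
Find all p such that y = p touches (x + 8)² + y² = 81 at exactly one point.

p = −9 or p = 9

The line touches the circle iff its distance from (−8, 0) is 9:
|0·(−8) + 1·0 − p| / √1 = 9
|p| = 9, so p = 9 or p = −9.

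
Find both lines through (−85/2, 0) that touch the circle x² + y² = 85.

2x − 9y = −85 and 2x + 9y = −85

Let a tangent through (−85/2, 0) have slope m. Its distance from (0, 0) must equal √85:
(85/2m − (0))² = 85(m² + 1)
81m² − 4 = 0, so m = 2/9 or m = −2/9.
Through (−85/2, 0) these give 2x − 9y = −85 and 2x + 9y = −85.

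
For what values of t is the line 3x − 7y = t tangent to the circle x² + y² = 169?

t = ±13√58

Tangency holds when the distance from the centre (0, 0) to the line equals the radius 13:
|3·0 − 7·0 − t| / √58 = 13
|t| = 13√58.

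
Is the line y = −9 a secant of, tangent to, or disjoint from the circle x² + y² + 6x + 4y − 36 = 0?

Substituting the line into the circle gives x² + 6x + 9 = 0.
Discriminant = (6)² − 4·1·(9) = 0.
A repeated root: the line is tangent.

tangent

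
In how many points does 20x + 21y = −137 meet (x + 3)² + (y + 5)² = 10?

2

Substituting the line into the circle gives 841x² + 3926x + 583 = 0.
Discriminant = (3926)² − 4·841·(583) = 13452264 > 0.
Two real roots: the line is a secant.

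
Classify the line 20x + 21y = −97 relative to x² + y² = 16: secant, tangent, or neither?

Substituting the line into the circle gives 841x² + 3880x + 2353 = 0.
Discriminant = (3880)² − 4·841·(2353) = 7138908 > 0.
Two real roots: the line is a secant.

secant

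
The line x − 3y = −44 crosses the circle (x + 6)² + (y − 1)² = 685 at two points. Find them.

Substitute y = (44 + x)/3:
10x² + 190x − 4160 = 0  ⟹  x² + 19x − 416 = 0
x = 13 or x = −32, giving (13, 19) and (−32, 4).

(−32, 4) and (13, 19)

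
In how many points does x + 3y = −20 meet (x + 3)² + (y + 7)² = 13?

d² = (1·(−3) + 3·(−7) − (−20))²/10 = 8/5; r² = 13.
Since d² < r², the line cuts the circle twice.

2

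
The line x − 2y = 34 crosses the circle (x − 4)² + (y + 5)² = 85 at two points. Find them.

Substitute y = (−34 + x)/2:
5x² − 80x + 300 = 0  ⟹  x² − 16x + 60 = 0
x = 10 or x = 6, giving (10, −12) and (6, −14).

(6, −14) and (10, −12)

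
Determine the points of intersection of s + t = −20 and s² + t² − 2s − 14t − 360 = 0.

(−16, −4) and (−10, −10)

From the line, t = −s − 20. Substituting:
2s² + 52s + 320 = 0  ⟹  s² + 26s + 160 = 0
s = −10 or s = −16, giving (−10, −10) and (−16, −4).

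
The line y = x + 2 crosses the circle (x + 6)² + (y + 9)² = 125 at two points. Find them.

(−16, −14) and (−1, 1)

Substitute y = x + 2:
2x² + 34x + 32 = 0  ⟹  x² + 17x + 16 = 0
x = −1 or x = −16, giving (−1, 1) and (−16, −14).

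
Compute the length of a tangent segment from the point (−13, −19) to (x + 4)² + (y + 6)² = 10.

4√15

The centre is (−4, −6) and r = √10. The square of the distance from P to the centre is 81 + 169 = 250.
Power of the point: PT² = |PO|² − r² = 240, so PT = 4√15.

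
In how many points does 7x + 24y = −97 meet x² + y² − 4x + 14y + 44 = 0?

Centre (2, −7), r² = 9. Distance² from centre to line = (−57)²/625 = 3249/625.
Since d² < r², the line cuts the circle twice.

2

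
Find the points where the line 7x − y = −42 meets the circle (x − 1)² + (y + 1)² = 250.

Express y = 7x + 42 and substitute into the circle:
50x² + 600x + 1600 = 0  ⟹  x² + 12x + 32 = 0
x = −4 or x = −8, giving (−4, 14) and (−8, −14).

(−8, −14) and (−4, 14)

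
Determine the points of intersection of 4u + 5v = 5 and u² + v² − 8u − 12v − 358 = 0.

Express v = (5 − 4u)/5 and substitute into the circle:
41u² − 9225 = 0  ⟹  u² − 225 = 0
u = 15 or u = −15, giving (15, −11) and (−15, 13).

(−15, 13) and (15, −11)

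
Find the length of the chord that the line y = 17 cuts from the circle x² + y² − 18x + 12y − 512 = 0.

Substitute y = 17:
x² − 18x − 19 = 0
x = 19 or x = −1, giving (19, 17) and (−1, 17).
|(19, 17) − (−1, 17)| = √((20)² + (0)²) = 20.

20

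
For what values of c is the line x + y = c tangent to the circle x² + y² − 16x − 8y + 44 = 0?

For a tangent, require d(centre, line) = r = 6.
|1·8 + 1·4 − c| / √2 = 6
|c − (12)| = 6√2.

c = 12 ± 6√2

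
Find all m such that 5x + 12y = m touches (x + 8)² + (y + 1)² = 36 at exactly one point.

Tangency holds when the distance from the centre (−8, −1) to the line equals the radius 6:
|5·(−8) + 12·(−1) − m| / √169 = 6
|m − (−52)| = 6·13, so m = 26 or m = −130.

m = −130 or m = 26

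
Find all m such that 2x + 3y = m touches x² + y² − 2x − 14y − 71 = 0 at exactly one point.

For a tangent, require d(centre, line) = r = 11.
|2·1 + 3·7 − m| / √13 = 11
|m − (23)| = 11√13.

m = 23 ± 11√13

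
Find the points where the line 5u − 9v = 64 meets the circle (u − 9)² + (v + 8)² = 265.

Express v = (−64 + 5u)/9 and substitute into the circle:
106u² − 1378u − 14840 = 0  ⟹  u² − 13u − 140 = 0
u = 20 or u = −7, giving (20, 4) and (−7, −11).

(−7, −11) and (20, 4)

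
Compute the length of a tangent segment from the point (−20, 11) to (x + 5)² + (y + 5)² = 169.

Centre (−5, −5), r² = 169. |PO|² = (−15)² + (16)² = 481.
Power of the point: PT² = |PO|² − r² = 312, so PT = 2√78.

2√78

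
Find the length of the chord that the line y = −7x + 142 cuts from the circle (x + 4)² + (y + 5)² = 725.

The distance from (−4, −5) to the line is 175/√50, and r² = 725.
Chord = 2√(r² − d²) = 2·√(225/2) = 15√2.

15√2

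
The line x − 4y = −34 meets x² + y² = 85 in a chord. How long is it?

Substitute y = (34 + x)/4:
17x² + 68x − 204 = 0  ⟹  x² + 4x − 12 = 0
x = 2 or x = −6, giving (2, 9) and (−6, 7).
Chord length = distance between (2, 9) and (−6, 7) = √68 = 2√17.

2√17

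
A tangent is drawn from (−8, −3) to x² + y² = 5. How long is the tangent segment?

2√17

Centre (0, 0), r² = 5. |PO|² = (−8)² + (−3)² = 73.
By the tangent–radius right angle, tangent length = √(|PO|² − r²) = √68 = 2√17.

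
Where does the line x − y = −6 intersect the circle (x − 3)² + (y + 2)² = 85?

Substitute y = x + 6:
2x² + 10x − 12 = 0  ⟹  x² + 5x − 6 = 0
x = 1 or x = −6, giving (1, 7) and (−6, 0).

(−6, 0) and (1, 7)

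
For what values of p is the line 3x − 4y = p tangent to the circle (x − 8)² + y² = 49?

p = −11 or p = 59

The line touches the circle iff its distance from (8, 0) is 7:
|3·8 − 4·0 − p| / √25 = 7
|p − (24)| = 7·5, so p = 59 or p = −11.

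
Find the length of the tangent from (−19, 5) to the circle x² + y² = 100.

With centre O = (0, 0), |OP|² = 386 and r² = 100.
By the tangent–radius right angle, tangent length = √(|PO|² − r²) = √286.

√286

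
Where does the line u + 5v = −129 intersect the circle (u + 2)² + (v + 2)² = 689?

From the line, v = (−129 − u)/5. Substituting:
26u² + 338u − 2964 = 0  ⟹  u² + 13u − 114 = 0
u = 6 or u = −19, giving (6, −27) and (−19, −22).

(−19, −22) and (6, −27)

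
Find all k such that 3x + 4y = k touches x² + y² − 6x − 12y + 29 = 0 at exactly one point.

For a tangent, require d(centre, line) = r = 4.
|3·3 + 4·6 − k| / √25 = 4
|k − (33)| = 4·5, so k = 53 or k = 13.

k = 13 or k = 53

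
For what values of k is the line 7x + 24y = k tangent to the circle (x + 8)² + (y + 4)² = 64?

k = −352 or k = 48

Tangency holds when the distance from the centre (−8, −4) to the line equals the radius 8:
|7·(−8) + 24·(−4) − k| / √625 = 8
|k − (−152)| = 8·25, so k = 48 or k = −352.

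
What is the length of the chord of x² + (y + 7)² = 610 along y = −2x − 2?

22√5

Express y = −2x − 2 and substitute into the circle:
5x² − 20x − 585 = 0  ⟹  x² − 4x − 117 = 0
x = 13 or x = −9, giving (13, −28) and (−9, 16).
Chord length = distance between (13, −28) and (−9, 16) = √2420 = 22√5.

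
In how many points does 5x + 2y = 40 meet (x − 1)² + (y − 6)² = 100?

Centre (1, 6), r² = 100. Distance² from centre to line = (−23)²/29 = 529/29.
Since d² < r², the line cuts the circle twice.

2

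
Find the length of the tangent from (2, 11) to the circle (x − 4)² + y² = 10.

√115

Centre (4, 0), r² = 10. |PO|² = (−2)² + (11)² = 125.
Power of the point: PT² = |PO|² − r² = 115, so PT = √115.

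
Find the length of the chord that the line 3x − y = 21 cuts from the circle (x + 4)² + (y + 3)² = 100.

The distance from (−4, −3) to the line is 30/√10, and r² = 100.
Chord = 2√(r² − d²) = 2·√(10) = 2√10.

2√10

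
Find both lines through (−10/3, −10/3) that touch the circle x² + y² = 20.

A line y − (−10/3) = m(x − (−10/3)) is tangent when its distance from (0, 0) is 2√5:
(10/3m − (10/3))² = 20(m² + 1)
2m² + 5m + 2 = 0, so m = −2 or m = −1/2.
With m = −2: 2x + y = −10. With m = −1/2: x + 2y = −10.

2x + y = −10 and x + 2y = −10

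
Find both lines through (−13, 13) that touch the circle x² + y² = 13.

Write the tangent as mx − y + (13 − m·(−13)) = 0 and set its distance from the centre to √13:
[m·(13) − (−13)]² = 13(m² + 1)
6m² + 13m + 6 = 0, so m = −2/3 or m = −3/2.
With m = −2/3: 2x + 3y = 13. With m = −3/2: 3x + 2y = −13.

2x + 3y = 13 and 3x + 2y = −13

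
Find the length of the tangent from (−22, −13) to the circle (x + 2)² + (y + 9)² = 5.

√411

With centre O = (−2, −9), |OP|² = 416 and r² = 5.
By the tangent–radius right angle, tangent length = √(|PO|² − r²) = √411.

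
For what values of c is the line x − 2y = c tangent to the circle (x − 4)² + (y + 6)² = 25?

For a tangent, require d(centre, line) = r = 5.
|1·4 − 2·(−6) − c| / √5 = 5
|c − (16)| = 5√5.

c = 16 ± 5√5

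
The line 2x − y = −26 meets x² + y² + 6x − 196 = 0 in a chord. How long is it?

Centre (−3, 0), r² = 205. Perpendicular distance d from centre to line = |20| / √5 = 20/√5.
Chord = 2√(r² − d²) = 2·√(125) = 10√5.

10√5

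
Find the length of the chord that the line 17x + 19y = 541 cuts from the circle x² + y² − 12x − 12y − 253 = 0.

5√26

Centre (6, 6), r² = 325. Perpendicular distance d from centre to line = |−325| / √650 = 325/√650.
Half the chord is √(r² − d²) = √(325/2), so the full chord is 5√26.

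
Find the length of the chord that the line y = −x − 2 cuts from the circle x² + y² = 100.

14√2

Substitute y = −x − 2:
2x² + 4x − 96 = 0  ⟹  x² + 2x − 48 = 0
x = 6 or x = −8, giving (6, −8) and (−8, 6).
Chord length = distance between (6, −8) and (−8, 6) = √392 = 14√2.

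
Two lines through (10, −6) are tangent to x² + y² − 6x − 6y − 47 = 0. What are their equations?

x + 8y = −38 and 8x − y = 86

A line y − (−6) = m(x − (10)) is tangent when its distance from (3, 3) is √65:
(−7m − (9))² = 65(m² + 1)
8m² − 63m − 8 = 0, so m = −1/8 or m = 8.
Through (10, −6) these give x + 8y = −38 and 8x − y = 86.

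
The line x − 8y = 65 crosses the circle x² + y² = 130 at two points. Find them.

Express y = (−65 + x)/8 and substitute into the circle:
65x² − 130x − 4095 = 0  ⟹  x² − 2x − 63 = 0
x = 9 or x = −7, giving (9, −7) and (−7, −9).

(−7, −9) and (9, −7)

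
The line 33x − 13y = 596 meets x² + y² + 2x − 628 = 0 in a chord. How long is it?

The distance from (−1, 0) to the line is 629/√1258, and r² = 629.
Half the chord is √(r² − d²) = √(629/2), so the full chord is √1258.

√1258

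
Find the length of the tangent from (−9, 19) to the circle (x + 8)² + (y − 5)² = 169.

2√7

Centre (−8, 5), r² = 169. |PO|² = (−1)² + (14)² = 197.
By the tangent–radius right angle, tangent length = √(|PO|² − r²) = √28 = 2√7.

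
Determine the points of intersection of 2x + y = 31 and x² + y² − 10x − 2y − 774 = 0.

From the line, y = −2x + 31. Substituting:
5x² − 130x + 125 = 0  ⟹  x² − 26x + 25 = 0
x = 25 or x = 1, giving (25, −19) and (1, 29).

(1, 29) and (25, −19)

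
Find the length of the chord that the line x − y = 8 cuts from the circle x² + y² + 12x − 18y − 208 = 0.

11√2

Centre (−6, 9), r² = 325. Perpendicular distance d from centre to line = |−23| / √2 = 23/√2.
Half the chord is √(r² − d²) = √(121/2), so the full chord is 11√2.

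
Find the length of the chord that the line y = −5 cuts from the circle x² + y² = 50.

Express y = −5 and substitute into the circle:
x² − 25 = 0
x = 5 or x = −5, giving (5, −5) and (−5, −5).
Chord length = distance between (5, −5) and (−5, −5) = √100 = 10.

10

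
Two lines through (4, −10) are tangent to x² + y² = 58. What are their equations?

7x − 3y = 58 and 3x + 7y = −58

Let a tangent through (4, −10) have slope m. Its distance from (0, 0) must equal √58:
[m·(−4) − (10)]² = 58(m² + 1)
21m² − 40m − 21 = 0, so m = 7/3 or m = −3/7.
With m = 7/3: 7x − 3y = 58. With m = −3/7: 3x + 7y = −58.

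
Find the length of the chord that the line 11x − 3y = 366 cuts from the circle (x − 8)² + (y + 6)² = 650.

2√130

Express y = (−366 + 11x)/3 and substitute into the circle:
130x² − 7800x + 115830 = 0  ⟹  x² − 60x + 891 = 0
x = 33 or x = 27, giving (33, −1) and (27, −23).
|(33, −1) − (27, −23)| = √((6)² + (22)²) = 2√130.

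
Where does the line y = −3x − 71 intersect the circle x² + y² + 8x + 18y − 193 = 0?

Substitute y = −3x − 71:
10x² + 380x + 3570 = 0  ⟹  x² + 38x + 357 = 0
x = −17 or x = −21, giving (−17, −20) and (−21, −8).

(−21, −8) and (−17, −20)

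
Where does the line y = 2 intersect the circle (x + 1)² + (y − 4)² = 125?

Substitute y = 2:
x² + 2x − 120 = 0
x = 10 or x = −12, giving (10, 2) and (−12, 2).

(−12, 2) and (10, 2)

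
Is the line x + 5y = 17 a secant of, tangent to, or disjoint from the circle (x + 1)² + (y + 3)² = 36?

disjoint

Substituting the line into the circle gives 26x² − 14x + 149 = 0.
Δ = 196 − 15496 = −15300.
No real roots: the line does not meet the circle.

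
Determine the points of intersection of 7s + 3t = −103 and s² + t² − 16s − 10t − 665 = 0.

Substitute t = (−103 − 7s)/3:
58s² + 1508s + 7714 = 0  ⟹  s² + 26s + 133 = 0
s = −7 or s = −19, giving (−7, −18) and (−19, 10).

(−19, 10) and (−7, −18)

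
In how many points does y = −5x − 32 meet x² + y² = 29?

Substituting the line into the circle gives 26x² + 320x + 995 = 0.
Discriminant = (320)² − 4·26·(995) = −1080 < 0.
No real roots: the line does not meet the circle.

0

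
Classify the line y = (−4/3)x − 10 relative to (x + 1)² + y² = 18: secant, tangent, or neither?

neither

d² = (4·(−1) + 3·0 − (−30))²/25 = 676/25; r² = 18.
Since d² > r², the line lies outside the circle.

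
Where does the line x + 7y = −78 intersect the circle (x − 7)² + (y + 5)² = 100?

(−1, −11) and (13, −13)

From the line, y = (−78 − x)/7. Substituting:
50x² − 600x − 650 = 0  ⟹  x² − 12x − 13 = 0
x = 13 or x = −1, giving (13, −13) and (−1, −11).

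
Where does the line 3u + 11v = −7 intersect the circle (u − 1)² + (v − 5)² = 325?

Substitute v = (−7 − 3u)/11:
130u² + 130u − 35360 = 0  ⟹  u² + u − 272 = 0
u = 16 or u = −17, giving (16, −5) and (−17, 4).

(−17, 4) and (16, −5)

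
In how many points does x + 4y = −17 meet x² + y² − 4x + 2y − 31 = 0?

2

Substituting the line into the circle gives 17x² − 38x − 343 = 0.
Discriminant = (−38)² − 4·17·(−343) = 24768 > 0.
Two real roots: the line is a secant.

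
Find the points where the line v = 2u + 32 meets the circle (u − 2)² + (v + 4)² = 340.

Express v = 2u + 32 and substitute into the circle:
5u² + 140u + 960 = 0  ⟹  u² + 28u + 192 = 0
u = −12 or u = −16, giving (−12, 8) and (−16, 0).

(−16, 0) and (−12, 8)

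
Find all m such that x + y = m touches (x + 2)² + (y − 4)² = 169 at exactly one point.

m = 2 ± 13√2

For a tangent, require d(centre, line) = r = 13.
|1·(−2) + 1·4 − m| / √2 = 13
|m − (2)| = 13√2.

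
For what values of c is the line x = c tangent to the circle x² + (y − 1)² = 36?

For a tangent, require d(centre, line) = r = 6.
|1·0 + 0·1 − c| / √1 = 6
|c| = 6, so c = 6 or c = −6.

c = −6 or c = 6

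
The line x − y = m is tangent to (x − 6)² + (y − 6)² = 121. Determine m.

m = ±11√2

Tangency holds when the distance from the centre (6, 6) to the line equals the radius 11:
|1·6 − 1·6 − m| / √2 = 11
|m| = 11√2.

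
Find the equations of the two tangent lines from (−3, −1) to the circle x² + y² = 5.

x + 2y = −5 and 2x − y = −5

Let a tangent through (−3, −1) have slope m. Its distance from (0, 0) must equal √5:
[m·(3) − (1)]² = 5(m² + 1)
2m² − 3m − 2 = 0, so m = −1/2 or m = 2.
Through (−3, −1) these give x + 2y = −5 and 2x − y = −5.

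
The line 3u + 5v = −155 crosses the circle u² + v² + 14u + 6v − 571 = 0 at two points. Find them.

(−30, −13) and (−5, −28)

From the line, v = (−155 − 3u)/5. Substituting:
34u² + 1190u + 5100 = 0  ⟹  u² + 35u + 150 = 0
u = −5 or u = −30, giving (−5, −28) and (−30, −13).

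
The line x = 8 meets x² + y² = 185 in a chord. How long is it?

The distance from (0, 0) to the line is 8, and r² = 185.
Half the chord is √(r² − d²) = √(121), so the full chord is 22.

22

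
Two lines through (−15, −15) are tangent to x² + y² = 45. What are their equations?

A line y − (−15) = m(x − (−15)) is tangent when its distance from (0, 0) is 3√5:
(15m − (15))² = 45(m² + 1)
2m² − 5m + 2 = 0, so m = 2 or m = 1/2.
Through (−15, −15) these give 2x − y = −15 and x − 2y = 15.

2x − y = −15 and x − 2y = 15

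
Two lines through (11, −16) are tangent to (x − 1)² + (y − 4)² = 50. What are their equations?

Write the tangent as mx − y + (−16 − m·(11)) = 0 and set its distance from the centre to 5√2:
[m·(−10) − (20)]² = 50(m² + 1)
m² + 8m + 7 = 0, so m = −1 or m = −7.
Through (11, −16) these give x + y = −5 and 7x + y = 61.

x + y = −5 and 7x + y = 61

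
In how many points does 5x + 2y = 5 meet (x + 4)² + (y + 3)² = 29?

0

Substituting the line into the circle gives 29x² − 78x + 69 = 0.
Δ = 6084 − 8004 = −1920.
No real roots: the line does not meet the circle.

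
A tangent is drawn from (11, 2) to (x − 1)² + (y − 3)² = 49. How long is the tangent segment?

The centre is (1, 3) and r = 7. The square of the distance from P to the centre is 100 + 1 = 101.
The tangent meets the radius at right angles, so tangent² = |PO|² − r² = 101 − 49 = 52.

2√13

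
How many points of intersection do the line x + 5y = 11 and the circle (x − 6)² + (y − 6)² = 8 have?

Substituting the line into the circle gives 26x² − 262x + 1061 = 0.
Δ = 68644 − 110344 = −41700.
No real roots: the line does not meet the circle.

0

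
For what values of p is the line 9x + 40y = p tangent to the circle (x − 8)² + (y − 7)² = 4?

p = 270 or p = 434

For a tangent, require d(centre, line) = r = 2.
|9·8 + 40·7 − p| / √1681 = 2
|p − (352)| = 2·41, so p = 434 or p = 270.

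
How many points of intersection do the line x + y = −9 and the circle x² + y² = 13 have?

0

Substituting the line into the circle gives 2x² + 18x + 68 = 0.
Δ = 324 − 544 = −220.
No real roots: the line does not meet the circle.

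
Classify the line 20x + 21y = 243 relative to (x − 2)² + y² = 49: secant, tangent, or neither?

Substituting the line into the circle gives 841x² − 11484x + 39204 = 0.
Δ = 131882256 − 131882256 = 0.
A repeated root: the line is tangent.

tangent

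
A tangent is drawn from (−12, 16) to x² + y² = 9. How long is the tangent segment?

√391

The centre is (0, 0) and r = 3. The square of the distance from P to the centre is 144 + 256 = 400.
The tangent meets the radius at right angles, so tangent² = |PO|² − r² = 400 − 9 = 391.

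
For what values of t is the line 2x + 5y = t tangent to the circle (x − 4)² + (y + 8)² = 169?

For a tangent, require d(centre, line) = r = 13.
|2·4 + 5·(−8) − t| / √29 = 13
|t − (−32)| = 13√29.

t = −32 ± 13√29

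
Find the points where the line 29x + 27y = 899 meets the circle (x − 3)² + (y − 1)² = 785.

Express y = (899 − 29x)/27 and substitute into the circle:
1570x² − 54950x + 194680 = 0  ⟹  x² − 35x + 124 = 0
x = 31 or x = 4, giving (31, 0) and (4, 29).

(4, 29) and (31, 0)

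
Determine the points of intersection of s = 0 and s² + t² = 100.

The line gives s = 0. Substituting into the circle:
t² − 100 = 0
t = 10 or t = −10, giving (0, 10) and (0, −10).

(0, −10) and (0, 10)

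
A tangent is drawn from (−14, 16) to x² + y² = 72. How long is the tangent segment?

The centre is (0, 0) and r = 6√2. The square of the distance from P to the centre is 196 + 256 = 452.
By the tangent–radius right angle, tangent length = √(|PO|² − r²) = √380 = 2√95.

2√95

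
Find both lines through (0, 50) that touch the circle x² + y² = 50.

7x − y = −50 and 7x + y = 50

A line y − (50) = m(x − (0)) is tangent when its distance from (0, 0) is 5√2:
(0m − (−50))² = 50(m² + 1)
m² − 49 = 0, so m = 7 or m = −7.
With m = 7: 7x − y = −50. With m = −7: 7x + y = 50.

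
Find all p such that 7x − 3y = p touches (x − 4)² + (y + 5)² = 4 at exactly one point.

p = 43 ± 2√58

For a tangent, require d(centre, line) = r = 2.
|7·4 − 3·(−5) − p| / √58 = 2
|p − (43)| = 2√58.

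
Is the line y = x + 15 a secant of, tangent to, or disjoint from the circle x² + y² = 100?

disjoint

Substituting the line into the circle gives 2x² + 30x + 125 = 0.
Discriminant = (30)² − 4·2·(125) = −100 < 0.
No real roots: the line does not meet the circle.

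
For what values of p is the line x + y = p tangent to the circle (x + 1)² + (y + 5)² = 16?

p = −6 ± 4√2

Tangency holds when the distance from the centre (−1, −5) to the line equals the radius 4:
|1·(−1) + 1·(−5) − p| / √2 = 4
|p − (−6)| = 4√2.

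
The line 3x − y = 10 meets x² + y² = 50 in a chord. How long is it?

4√10

Centre (0, 0), r² = 50. Perpendicular distance d from centre to line = |−10| / √10 = 10/√10.
Half the chord is √(r² − d²) = √(40), so the full chord is 4√10.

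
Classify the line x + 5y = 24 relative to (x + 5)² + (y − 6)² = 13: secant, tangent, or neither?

Substituting the line into the circle gives 26x² + 262x + 336 = 0.
Δ = 68644 − 34944 = 33700.
Two real roots: the line is a secant.

secant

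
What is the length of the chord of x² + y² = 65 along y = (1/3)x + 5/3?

Centre (0, 0), r² = 65. Perpendicular distance d from centre to line = |5| / √10 = 5/√10.
Half the chord is √(r² − d²) = √(125/2), so the full chord is 5√10.

5√10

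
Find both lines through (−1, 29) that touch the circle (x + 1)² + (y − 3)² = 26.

5x + y = 24 and 5x − y = −34

Let a tangent through (−1, 29) have slope m. Its distance from (−1, 3) must equal √26:
(0m − (−26))² = 26(m² + 1)
m² − 25 = 0, so m = −5 or m = 5.
Through (−1, 29) these give 5x + y = 24 and 5x − y = −34.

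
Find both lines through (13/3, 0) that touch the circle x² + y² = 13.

3x − 2y = 13 and 3x + 2y = 13

Write the tangent as mx − y + (0 − m·(13/3)) = 0 and set its distance from the centre to √13:
[m·(−13/3) − (0)]² = 13(m² + 1)
4m² − 9 = 0, so m = 3/2 or m = −3/2.
Through (13/3, 0) these give 3x − 2y = 13 and 3x + 2y = 13.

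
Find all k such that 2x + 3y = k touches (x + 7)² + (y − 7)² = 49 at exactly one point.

The line touches the circle iff its distance from (−7, 7) is 7:
|2·(−7) + 3·7 − k| / √13 = 7
|k − (7)| = 7√13.

k = 7 ± 7√13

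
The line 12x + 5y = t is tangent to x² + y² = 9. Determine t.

Tangency holds when the distance from the centre (0, 0) to the line equals the radius 3:
|12·0 + 5·0 − t| / √169 = 3
|t| = 3·13, so t = 39 or t = −39.

t = −39 or t = 39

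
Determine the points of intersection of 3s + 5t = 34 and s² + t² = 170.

From the line, t = (34 − 3s)/5. Substituting:
34s² − 204s − 3094 = 0  ⟹  s² − 6s − 91 = 0
s = 13 or s = −7, giving (13, −1) and (−7, 11).

(−7, 11) and (13, −1)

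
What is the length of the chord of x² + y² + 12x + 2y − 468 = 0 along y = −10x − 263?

The distance from (−6, −1) to the line is 202/√101, and r² = 505.
Chord = 2√(r² − d²) = 2·√(101) = 2√101.

2√101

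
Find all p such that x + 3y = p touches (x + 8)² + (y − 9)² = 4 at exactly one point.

p = 19 ± 2√10

The line touches the circle iff its distance from (−8, 9) is 2:
|1·(−8) + 3·9 − p| / √10 = 2
|p − (19)| = 2√10.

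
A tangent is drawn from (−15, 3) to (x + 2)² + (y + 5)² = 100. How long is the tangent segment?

With centre O = (−2, −5), |OP|² = 233 and r² = 100.
The tangent meets the radius at right angles, so tangent² = |PO|² − r² = 233 − 100 = 133.

√133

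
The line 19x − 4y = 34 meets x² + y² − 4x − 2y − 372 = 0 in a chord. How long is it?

2√377

The distance from (2, 1) to the line is 0/√377, and r² = 377.
Chord = 2√(r² − d²) = 2·√(377) = 2√377.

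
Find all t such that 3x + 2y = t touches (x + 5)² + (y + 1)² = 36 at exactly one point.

t = −17 ± 6√13

Tangency holds when the distance from the centre (−5, −1) to the line equals the radius 6:
|3·(−5) + 2·(−1) − t| / √13 = 6
|t − (−17)| = 6√13.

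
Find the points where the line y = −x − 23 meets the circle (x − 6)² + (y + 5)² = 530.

Express y = −x − 23 and substitute into the circle:
2x² + 24x − 170 = 0  ⟹  x² + 12x − 85 = 0
x = 5 or x = −17, giving (5, −28) and (−17, −6).

(−17, −6) and (5, −28)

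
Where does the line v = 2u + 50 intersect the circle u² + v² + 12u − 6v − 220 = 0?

(−22, 6) and (−18, 14)

Substitute v = 2u + 50:
5u² + 200u + 1980 = 0  ⟹  u² + 40u + 396 = 0
u = −18 or u = −22, giving (−18, 14) and (−22, 6).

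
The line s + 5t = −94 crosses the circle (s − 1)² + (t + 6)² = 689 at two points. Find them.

(−24, −14) and (21, −23)

Express t = (−94 − s)/5 and substitute into the circle:
26s² + 78s − 13104 = 0  ⟹  s² + 3s − 504 = 0
s = 21 or s = −24, giving (21, −23) and (−24, −14).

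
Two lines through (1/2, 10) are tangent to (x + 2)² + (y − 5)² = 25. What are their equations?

y = 10 and 4x + 3y = 32

Let a tangent through (1/2, 10) have slope m. Its distance from (−2, 5) must equal 5:
(−5/2m − (−5))² = 25(m² + 1)
3m² + 4m = 0, so m = 0 or m = −4/3.
With m = 0: y = 10. With m = −4/3: 4x + 3y = 32.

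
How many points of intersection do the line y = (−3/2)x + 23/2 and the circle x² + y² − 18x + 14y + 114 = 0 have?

2

Centre (9, −7), r² = 16. Distance² from centre to line = (−10)²/13 = 100/13.
Since d² < r², the line cuts the circle twice.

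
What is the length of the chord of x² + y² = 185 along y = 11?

Substitute y = 11:
x² − 64 = 0
x = 8 or x = −8, giving (8, 11) and (−8, 11).
|(8, 11) − (−8, 11)| = √((16)² + (0)²) = 16.

16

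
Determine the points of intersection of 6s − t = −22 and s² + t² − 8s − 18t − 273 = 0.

(−5, −8) and (1, 28)

Express t = 6s + 22 and substitute into the circle:
37s² + 148s − 185 = 0  ⟹  s² + 4s − 5 = 0
s = 1 or s = −5, giving (1, 28) and (−5, −8).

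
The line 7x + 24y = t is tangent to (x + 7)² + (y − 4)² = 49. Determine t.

For a tangent, require d(centre, line) = r = 7.
|7·(−7) + 24·4 − t| / √625 = 7
|t − (47)| = 7·25, so t = 222 or t = −128.

t = −128 or t = 222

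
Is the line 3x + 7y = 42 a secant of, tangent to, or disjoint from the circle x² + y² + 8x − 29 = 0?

disjoint

d² = (3·(−4) + 7·0 − (42))²/58 = 1458/29; r² = 45.
Since d² > r², the line lies outside the circle.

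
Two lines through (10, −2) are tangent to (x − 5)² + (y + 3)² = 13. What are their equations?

Write the tangent as mx − y + (−2 − m·(10)) = 0 and set its distance from the centre to √13:
(−5m − (−1))² = 13(m² + 1)
6m² − 5m − 6 = 0, so m = −2/3 or m = 3/2.
With m = −2/3: 2x + 3y = 14. With m = 3/2: 3x − 2y = 34.

2x + 3y = 14 and 3x − 2y = 34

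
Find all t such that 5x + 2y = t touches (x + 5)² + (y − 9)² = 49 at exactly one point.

t = −7 ± 7√29

The line touches the circle iff its distance from (−5, 9) is 7:
|5·(−5) + 2·9 − t| / √29 = 7
|t − (−7)| = 7√29.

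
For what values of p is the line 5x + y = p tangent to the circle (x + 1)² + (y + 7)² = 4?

The line touches the circle iff its distance from (−1, −7) is 2:
|5·(−1) + 1·(−7) − p| / √26 = 2
|p − (−12)| = 2√26.

p = −12 ± 2√26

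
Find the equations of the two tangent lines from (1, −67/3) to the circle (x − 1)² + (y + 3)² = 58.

7x + 3y = −60 and 7x − 3y = 74

Let a tangent through (1, −67/3) have slope m. Its distance from (1, −3) must equal √58:
(0m − (58/3))² = 58(m² + 1)
9m² − 49 = 0, so m = −7/3 or m = 7/3.
Through (1, −67/3) these give 7x + 3y = −60 and 7x − 3y = 74.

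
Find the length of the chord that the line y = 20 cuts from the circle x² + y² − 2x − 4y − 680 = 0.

38

The distance from (1, 2) to the line is 18, and r² = 685.
Chord = 2√(r² − d²) = 2·√(361) = 38.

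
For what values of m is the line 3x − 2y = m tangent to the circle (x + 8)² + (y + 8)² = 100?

The line touches the circle iff its distance from (−8, −8) is 10:
|3·(−8) − 2·(−8) − m| / √13 = 10
|m − (−8)| = 10√13.

m = −8 ± 10√13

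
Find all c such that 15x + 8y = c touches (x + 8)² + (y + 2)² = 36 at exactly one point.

The line touches the circle iff its distance from (−8, −2) is 6:
|15·(−8) + 8·(−2) − c| / √289 = 6
|c − (−136)| = 6·17, so c = −34 or c = −238.

c = −238 or c = −34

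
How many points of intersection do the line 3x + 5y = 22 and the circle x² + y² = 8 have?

0

Centre (0, 0), r² = 8. Distance² from centre to line = (−22)²/34 = 242/17.
Since d² > r², the line lies outside the circle.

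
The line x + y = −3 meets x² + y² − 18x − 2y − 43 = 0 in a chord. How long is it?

From the line, y = −x − 3. Substituting:
2x² − 10x − 28 = 0  ⟹  x² − 5x − 14 = 0
x = 7 or x = −2, giving (7, −10) and (−2, −1).
|(7, −10) − (−2, −1)| = √((9)² + (−9)²) = 9√2.

9√2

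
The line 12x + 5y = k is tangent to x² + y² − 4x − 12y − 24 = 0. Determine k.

Tangency holds when the distance from the centre (2, 6) to the line equals the radius 8:
|12·2 + 5·6 − k| / √169 = 8
|k − (54)| = 8·13, so k = 158 or k = −50.

k = −50 or k = 158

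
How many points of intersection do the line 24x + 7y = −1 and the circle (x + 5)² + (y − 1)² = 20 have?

0

Substituting the line into the circle gives 625x² + 874x + 309 = 0.
Discriminant = (874)² − 4·625·(309) = −8624 < 0.
No real roots: the line does not meet the circle.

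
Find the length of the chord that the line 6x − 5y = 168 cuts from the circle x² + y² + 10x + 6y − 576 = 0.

The distance from (−5, −3) to the line is 183/√61, and r² = 610.
Chord = 2√(r² − d²) = 2·√(61) = 2√61.

2√61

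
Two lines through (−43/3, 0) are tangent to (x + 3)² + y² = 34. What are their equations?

3x + 5y = −43 and 3x − 5y = −43

Write the tangent as mx − y + (0 − m·(−43/3)) = 0 and set its distance from the centre to √34:
(34/3m − (0))² = 34(m² + 1)
25m² − 9 = 0, so m = −3/5 or m = 3/5.
With m = −3/5: 3x + 5y = −43. With m = 3/5: 3x − 5y = −43.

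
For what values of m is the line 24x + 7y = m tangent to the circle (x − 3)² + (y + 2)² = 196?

m = −292 or m = 408

The line touches the circle iff its distance from (3, −2) is 14:
|24·3 + 7·(−2) − m| / √625 = 14
|m − (58)| = 14·25, so m = 408 or m = −292.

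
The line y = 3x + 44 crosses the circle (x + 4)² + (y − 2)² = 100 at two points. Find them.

(−14, 2) and (−12, 8)

Substitute y = 3x + 44:
10x² + 260x + 1680 = 0  ⟹  x² + 26x + 168 = 0
x = −12 or x = −14, giving (−12, 8) and (−14, 2).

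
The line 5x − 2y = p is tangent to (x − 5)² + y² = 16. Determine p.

p = 25 ± 4√29

Tangency holds when the distance from the centre (5, 0) to the line equals the radius 4:
|5·5 − 2·0 − p| / √29 = 4
|p − (25)| = 4√29.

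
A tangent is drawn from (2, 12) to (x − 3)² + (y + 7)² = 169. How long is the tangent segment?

Centre (3, −7), r² = 169. |PO|² = (−1)² + (19)² = 362.
By the tangent–radius right angle, tangent length = √(|PO|² − r²) = √193.

√193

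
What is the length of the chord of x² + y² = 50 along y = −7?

2

From the line, y = −7. Substituting:
x² − 1 = 0
x = 1 or x = −1, giving (1, −7) and (−1, −7).
|(1, −7) − (−1, −7)| = √((2)² + (0)²) = 2.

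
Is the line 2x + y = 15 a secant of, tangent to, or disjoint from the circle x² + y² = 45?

Substituting the line into the circle gives 5x² − 60x + 180 = 0.
Discriminant = (−60)² − 4·5·(180) = 0.
A repeated root: the line is tangent.

tangent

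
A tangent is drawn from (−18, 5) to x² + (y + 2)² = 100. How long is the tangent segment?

Centre (0, −2), r² = 100. |PO|² = (−18)² + (7)² = 373.
The tangent meets the radius at right angles, so tangent² = |PO|² − r² = 373 − 100 = 273.

√273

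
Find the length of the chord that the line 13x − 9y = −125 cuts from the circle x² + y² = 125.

5√10

The distance from (0, 0) to the line is 125/√250, and r² = 125.
Chord = 2√(r² − d²) = 2·√(125/2) = 5√10.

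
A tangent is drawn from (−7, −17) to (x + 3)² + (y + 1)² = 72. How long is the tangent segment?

10√2

The centre is (−3, −1) and r = 6√2. The square of the distance from P to the centre is 16 + 256 = 272.
By the tangent–radius right angle, tangent length = √(|PO|² − r²) = √200 = 10√2.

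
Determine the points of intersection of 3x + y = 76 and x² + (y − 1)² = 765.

Express y = −3x + 76 and substitute into the circle:
10x² − 450x + 4860 = 0  ⟹  x² − 45x + 486 = 0
x = 27 or x = 18, giving (27, −5) and (18, 22).

(18, 22) and (27, −5)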